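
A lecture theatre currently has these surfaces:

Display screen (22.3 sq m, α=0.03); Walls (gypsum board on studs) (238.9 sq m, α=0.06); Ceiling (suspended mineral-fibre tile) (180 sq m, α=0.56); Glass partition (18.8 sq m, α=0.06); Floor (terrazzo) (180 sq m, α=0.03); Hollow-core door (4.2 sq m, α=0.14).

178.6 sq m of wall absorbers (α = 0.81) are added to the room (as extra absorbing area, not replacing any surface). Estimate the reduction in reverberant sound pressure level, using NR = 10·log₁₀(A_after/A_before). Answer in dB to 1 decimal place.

3.4 dB

Summing Sᵢαᵢ: 0.669 + 14.334 + 100.800 + 1.128 + 5.400 + 0.588 → A_before = 122.919 sabins.
Added absorption = 178.6 × 0.81 = 144.666 sabins.
A_after = 122.919 + 144.666 = 267.585 sabins.
NR = 10·log₁₀(267.585/122.919) = 3.4 dB.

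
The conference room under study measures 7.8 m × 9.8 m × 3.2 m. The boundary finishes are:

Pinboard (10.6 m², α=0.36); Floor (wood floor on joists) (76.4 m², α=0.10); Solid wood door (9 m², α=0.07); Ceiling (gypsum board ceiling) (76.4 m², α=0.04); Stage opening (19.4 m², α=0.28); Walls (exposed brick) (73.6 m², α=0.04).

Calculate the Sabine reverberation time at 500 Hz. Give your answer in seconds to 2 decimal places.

Equivalent absorption area: A = 10.6×0.36 + 76.4×0.10 + 9×0.07 + 76.4×0.04 + 19.4×0.28 + 73.6×0.04 = 23.518 m².
Volume V = 7.8 × 9.8 × 3.2 = 244.608 m³.
T = 0.161 V/A = 0.161·244.608/23.518 = 1.67 s.

1.67 s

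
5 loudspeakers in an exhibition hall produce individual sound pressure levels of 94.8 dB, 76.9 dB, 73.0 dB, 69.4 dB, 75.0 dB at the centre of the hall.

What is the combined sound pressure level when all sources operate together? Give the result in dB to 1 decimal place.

Sum in the linear (power) domain: Σ 10^(Lᵢ/10) = 10^(94.8/10) + 10^(76.9/10) + 10^(73.0/10) + 10^(69.4/10) + 10^(75.0/10) = 3.129e+09.
Back to dB: 10·log₁₀ Σ = 95.0 dB.

95.0 dB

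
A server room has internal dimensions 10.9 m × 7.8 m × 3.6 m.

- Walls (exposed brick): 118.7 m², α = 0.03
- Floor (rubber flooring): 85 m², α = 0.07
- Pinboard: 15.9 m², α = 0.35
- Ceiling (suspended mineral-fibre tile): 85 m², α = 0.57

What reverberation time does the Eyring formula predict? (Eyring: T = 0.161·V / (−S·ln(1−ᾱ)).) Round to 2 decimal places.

0.69 s

S = Σ Sᵢ = 304.6 m².
Absorption A = 118.7×0.03 + 85×0.07 + 15.9×0.35 + 85×0.57 = 63.526 sabins.
Mean coefficient ᾱ = A/S = 0.2086.
−S·ln(1−ᾱ) = −304.6 × ln(1 − 0.2086) = 71.262.
V = 10.9 × 7.8 × 3.6 = 306.072 m³.
T = 0.161·V/[−S·ln(1−ᾱ)] = 0.161·306.072/71.262 = 0.69 s.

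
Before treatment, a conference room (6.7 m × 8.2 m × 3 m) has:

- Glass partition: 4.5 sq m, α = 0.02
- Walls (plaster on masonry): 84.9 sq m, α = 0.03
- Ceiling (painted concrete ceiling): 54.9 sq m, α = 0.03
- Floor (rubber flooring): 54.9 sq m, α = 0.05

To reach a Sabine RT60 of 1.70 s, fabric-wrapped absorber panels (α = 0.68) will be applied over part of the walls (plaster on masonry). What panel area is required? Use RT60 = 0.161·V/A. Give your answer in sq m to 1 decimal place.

13.2

A₁ = Σ Sᵢαᵢ = 4.5*0.02 + 84.9*0.03 + 54.9*0.03 + 54.9*0.05 = 7.029 sabins.
V = 164.82 m³. Target absorption A₂ = 0.161 × 164.82 / 1.70 = 15.609 sabins.
Absorption to add: 15.609 − 7.029 = 8.580 sabins.
Net gain per sq m: Δα = 0.68 − 0.03 = 0.65.
Area = ΔA/Δα = 8.580/0.65 = 13.2 sq m.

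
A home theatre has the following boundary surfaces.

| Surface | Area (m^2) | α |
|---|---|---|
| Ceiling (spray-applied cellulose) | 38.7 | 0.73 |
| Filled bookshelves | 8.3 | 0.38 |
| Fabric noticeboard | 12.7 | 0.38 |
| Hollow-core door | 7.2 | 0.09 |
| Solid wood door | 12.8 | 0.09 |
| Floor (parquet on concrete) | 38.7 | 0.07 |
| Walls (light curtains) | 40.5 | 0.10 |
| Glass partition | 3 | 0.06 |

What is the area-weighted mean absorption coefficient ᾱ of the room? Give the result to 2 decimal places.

0.28

Total surface area S = 161.9 m^2.
A = 38.7·0.73 + 8.3·0.38 + 12.7·0.38 + 7.2·0.09 + 12.8·0.09 + 38.7·0.07 + 40.5·0.10 + 3·0.06 = 44.970 sabins.
ᾱ = 44.970 / 161.9 = 0.28.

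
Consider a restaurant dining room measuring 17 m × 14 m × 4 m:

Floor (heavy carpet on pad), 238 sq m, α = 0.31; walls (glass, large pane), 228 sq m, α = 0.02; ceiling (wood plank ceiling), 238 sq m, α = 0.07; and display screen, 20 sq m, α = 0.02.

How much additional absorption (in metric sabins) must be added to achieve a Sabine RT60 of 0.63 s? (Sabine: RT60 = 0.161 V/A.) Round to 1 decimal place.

A₁ = Σ Sᵢαᵢ = 238×0.31 + 228×0.02 + 238×0.07 + 20×0.02 = 95.400 sabins.
V = 952 m³. Required absorption A₂ = 0.161 × 952 / 0.63 = 243.289 sabins.
ΔA = A₂ − A₁ = 243.289 − 95.400 = 147.9 sabins.

147.9 sabins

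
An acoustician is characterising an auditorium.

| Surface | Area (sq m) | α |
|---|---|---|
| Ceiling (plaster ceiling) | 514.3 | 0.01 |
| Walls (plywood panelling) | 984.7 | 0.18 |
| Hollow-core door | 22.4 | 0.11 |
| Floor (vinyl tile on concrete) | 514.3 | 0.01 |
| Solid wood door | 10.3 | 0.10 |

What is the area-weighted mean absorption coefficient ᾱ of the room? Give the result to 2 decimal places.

0.09

Total surface area S = 2046.0 sq m.
A = 514.3×0.01 + 984.7×0.18 + 22.4×0.11 + 514.3×0.01 + 10.3×0.10 = 191.026 sabins.
ᾱ = A/S = 0.09.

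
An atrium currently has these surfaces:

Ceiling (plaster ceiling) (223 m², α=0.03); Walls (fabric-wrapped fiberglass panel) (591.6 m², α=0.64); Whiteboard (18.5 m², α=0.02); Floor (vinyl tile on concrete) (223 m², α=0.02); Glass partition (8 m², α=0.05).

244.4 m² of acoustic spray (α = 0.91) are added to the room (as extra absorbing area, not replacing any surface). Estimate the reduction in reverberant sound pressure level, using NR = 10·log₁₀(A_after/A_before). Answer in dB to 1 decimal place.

A_before = Σ Sᵢαᵢ = 223*0.03 + 591.6*0.64 + 18.5*0.02 + 223*0.02 + 8*0.05 = 390.544 sabins.
Added absorption = 244.4 × 0.91 = 222.404 sabins.
New total A_after = 612.948 sabins.
Reduction = 10 log₁₀(A_after/A_before) = 10 log₁₀(1.5695) = 2.0 dB.

2.0 dB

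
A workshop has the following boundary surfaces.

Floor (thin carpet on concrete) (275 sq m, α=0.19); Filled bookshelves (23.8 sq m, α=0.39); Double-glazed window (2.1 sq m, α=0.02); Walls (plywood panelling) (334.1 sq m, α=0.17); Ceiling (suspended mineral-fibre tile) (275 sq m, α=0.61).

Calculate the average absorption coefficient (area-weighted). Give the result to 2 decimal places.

0.31

Total surface area S = 910.0 sq m.
Σ(Sᵢαᵢ) = 275·0.19 + 23.8·0.39 + 2.1·0.02 + 334.1·0.17 + 275·0.61 = 286.121.
ᾱ = A/S = 0.31.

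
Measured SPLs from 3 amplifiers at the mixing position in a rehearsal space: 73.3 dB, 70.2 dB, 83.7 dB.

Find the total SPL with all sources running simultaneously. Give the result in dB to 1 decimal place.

84.3 dB

Sum in the linear (power) domain: Σ 10^(Lᵢ/10) = 10^(73.3/10) + 10^(70.2/10) + 10^(83.7/10) = 2.663e+08.
Back to dB: 10·log₁₀ Σ = 84.3 dB.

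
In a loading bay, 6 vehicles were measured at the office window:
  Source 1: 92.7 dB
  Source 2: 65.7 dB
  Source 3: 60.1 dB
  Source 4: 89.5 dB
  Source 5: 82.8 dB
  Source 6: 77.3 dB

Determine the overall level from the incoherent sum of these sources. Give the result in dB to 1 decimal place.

Sum in the linear (power) domain: Σ 10^(Lᵢ/10) = 10^(92.7/10) + 10^(65.7/10) + 10^(60.1/10) + 10^(89.5/10) + 10^(82.8/10) + 10^(77.3/10) = 3.002e+09.
L_total = 10·log₁₀(3.002e+09) = 94.8 dB.

94.8 dB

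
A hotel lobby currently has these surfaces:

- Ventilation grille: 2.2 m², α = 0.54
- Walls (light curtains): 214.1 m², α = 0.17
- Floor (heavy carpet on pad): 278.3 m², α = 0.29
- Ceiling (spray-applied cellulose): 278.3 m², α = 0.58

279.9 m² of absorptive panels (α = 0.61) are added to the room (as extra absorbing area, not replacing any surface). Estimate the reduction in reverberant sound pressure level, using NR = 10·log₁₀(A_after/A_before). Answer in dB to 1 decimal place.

Total absorption A_before = 2.2×0.54 + 214.1×0.17 + 278.3×0.29 + 278.3×0.58
  = 1.188 + 36.397 + 80.707 + 161.414 = 279.706 m² sabins.
Treatment contributes 279.9·0.61 = 170.739 sabins.
A_after = 279.706 + 170.739 = 450.445 sabins.
NR = 10·log₁₀(450.445/279.706) = 2.1 dB.

2.1 dB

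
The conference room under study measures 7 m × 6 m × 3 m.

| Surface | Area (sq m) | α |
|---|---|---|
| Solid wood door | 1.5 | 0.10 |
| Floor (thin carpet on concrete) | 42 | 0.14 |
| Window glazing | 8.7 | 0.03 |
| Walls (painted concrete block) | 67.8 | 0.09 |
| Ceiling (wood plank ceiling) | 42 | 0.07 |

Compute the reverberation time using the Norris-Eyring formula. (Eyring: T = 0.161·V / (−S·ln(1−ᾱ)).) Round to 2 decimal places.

S = Σ Sᵢ = 162.0 sq m.
Σ(Sᵢαᵢ) = 1.5·0.10 + 42·0.14 + 8.7·0.03 + 67.8·0.09 + 42·0.07 = 15.333.
Mean coefficient ᾱ = A/S = 0.0946.
Eyring denominator: −S ln(1−ᾱ) = 16.099.
V = 7 × 6 × 3 = 126 m³.
RT60 = 0.161 × 126 / 16.099 = 1.26 s.

1.26 s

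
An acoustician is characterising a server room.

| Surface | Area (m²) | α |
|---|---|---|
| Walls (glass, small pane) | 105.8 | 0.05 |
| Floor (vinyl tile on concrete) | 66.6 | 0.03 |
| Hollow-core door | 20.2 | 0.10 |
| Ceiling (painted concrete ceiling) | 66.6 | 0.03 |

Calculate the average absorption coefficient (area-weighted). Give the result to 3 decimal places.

0.044

S = Σ Sᵢ = 105.8 + 66.6 + 20.2 + 66.6 = 259.2 m².
Σ(Sᵢαᵢ) = 105.8×0.05 + 66.6×0.03 + 20.2×0.10 + 66.6×0.03 = 11.306.
ᾱ = 11.306 / 259.2 = 0.044.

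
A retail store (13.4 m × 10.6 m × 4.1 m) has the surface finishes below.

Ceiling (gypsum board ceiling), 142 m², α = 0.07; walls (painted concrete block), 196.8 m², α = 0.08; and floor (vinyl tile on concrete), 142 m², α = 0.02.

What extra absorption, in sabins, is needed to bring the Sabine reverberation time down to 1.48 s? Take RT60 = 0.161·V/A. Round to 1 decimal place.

Total absorption A₁ = 142*0.07 + 196.8*0.08 + 142*0.02
  = 9.940 + 15.744 + 2.840 = 28.524 m² sabins.
For T = 1.48 s, need A₂ = 0.161·V/T = 0.161·582.364/1.48 = 63.352 sabins.
Shortfall: 63.352 − 28.524 = 34.8 sabins.

34.8 sabins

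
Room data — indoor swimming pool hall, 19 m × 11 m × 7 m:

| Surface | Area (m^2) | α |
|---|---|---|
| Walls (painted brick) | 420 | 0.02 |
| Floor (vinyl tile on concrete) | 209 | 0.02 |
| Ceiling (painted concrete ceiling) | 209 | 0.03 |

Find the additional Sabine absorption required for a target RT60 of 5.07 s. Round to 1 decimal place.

27.6 sabins

Summing Sᵢαᵢ: 8.400 + 4.180 + 6.270 → A₁ = 18.850 sabins.
V = 1463 m³. Required absorption A₂ = 0.161 × 1463 / 5.07 = 46.458 sabins.
ΔA = A₂ − A₁ = 46.458 − 18.850 = 27.6 sabins.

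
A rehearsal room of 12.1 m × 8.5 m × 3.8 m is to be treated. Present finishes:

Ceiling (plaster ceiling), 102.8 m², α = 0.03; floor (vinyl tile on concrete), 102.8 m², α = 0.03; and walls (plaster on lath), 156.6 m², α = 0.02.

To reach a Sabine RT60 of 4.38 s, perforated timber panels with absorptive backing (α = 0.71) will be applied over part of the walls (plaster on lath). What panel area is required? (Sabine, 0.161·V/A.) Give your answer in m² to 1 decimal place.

7.3

Equivalent absorption area: A₁ = 102.8·0.03 + 102.8·0.03 + 156.6·0.02 = 9.300 m².
V = 390.83 m³. Target absorption A₂ = 0.161 × 390.83 / 4.38 = 14.366 sabins.
Absorption to add: 14.366 − 9.300 = 5.066 sabins.
Net gain per m²: Δα = 0.71 − 0.02 = 0.69.
Panel area = 5.066 / 0.69 = 7.3 m².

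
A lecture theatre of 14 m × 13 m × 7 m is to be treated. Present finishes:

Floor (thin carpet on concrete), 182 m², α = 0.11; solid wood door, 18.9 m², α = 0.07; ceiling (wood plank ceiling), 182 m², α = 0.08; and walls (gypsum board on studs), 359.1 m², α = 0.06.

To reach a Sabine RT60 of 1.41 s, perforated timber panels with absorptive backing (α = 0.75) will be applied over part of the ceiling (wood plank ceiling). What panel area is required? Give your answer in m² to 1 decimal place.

Summing Sᵢαᵢ: 20.020 + 1.323 + 14.560 + 21.546 → A₁ = 57.449 sabins.
Required A₂ = 0.161·1274/1.41 = 145.471 sabins.
Absorption to add: 145.471 − 57.449 = 88.022 sabins.
Net gain per m²: Δα = 0.75 − 0.08 = 0.67.
Panel area = 88.022 / 0.67 = 131.4 m².

131.4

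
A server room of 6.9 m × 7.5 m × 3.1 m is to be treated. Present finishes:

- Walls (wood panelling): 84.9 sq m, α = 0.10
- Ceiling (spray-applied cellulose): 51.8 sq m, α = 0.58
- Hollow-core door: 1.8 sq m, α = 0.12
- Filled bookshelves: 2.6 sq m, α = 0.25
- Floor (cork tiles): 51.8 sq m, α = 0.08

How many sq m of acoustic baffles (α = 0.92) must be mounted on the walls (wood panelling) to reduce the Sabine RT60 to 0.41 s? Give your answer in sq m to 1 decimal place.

23.7

Summing Sᵢαᵢ: 8.490 + 30.044 + 0.216 + 0.650 + 4.144 → A₁ = 43.544 sabins.
V = 160.425 m³. Target absorption A₂ = 0.161 × 160.425 / 0.41 = 62.996 sabins.
ΔA needed = 62.996 − 43.544 = 19.452 sabins.
Each sq m of panel replacing the walls (wood panelling) adds (0.92 − 0.10) = 0.82 sabins.
Panel area = 19.452 / 0.82 = 23.7 sq m.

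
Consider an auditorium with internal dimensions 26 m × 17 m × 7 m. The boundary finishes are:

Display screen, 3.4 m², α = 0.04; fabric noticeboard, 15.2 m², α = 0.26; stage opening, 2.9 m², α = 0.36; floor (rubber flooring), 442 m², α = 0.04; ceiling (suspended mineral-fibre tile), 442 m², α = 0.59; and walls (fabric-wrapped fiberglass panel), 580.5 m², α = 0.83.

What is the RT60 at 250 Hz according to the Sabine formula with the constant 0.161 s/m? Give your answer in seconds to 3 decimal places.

0.651 s

A = Σ Sᵢαᵢ = 3.4*0.04 + 15.2*0.26 + 2.9*0.36 + 442*0.04 + 442*0.59 + 580.5*0.83 = 765.407 sabins.
Room volume: 3094 m³.
T = 0.161 V/A = 0.161·3094/765.407 = 0.651 s.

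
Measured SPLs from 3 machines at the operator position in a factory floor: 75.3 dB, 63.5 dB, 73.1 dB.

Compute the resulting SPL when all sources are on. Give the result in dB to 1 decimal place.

Sum in the linear (power) domain: Σ 10^(Lᵢ/10) = 10^(75.3/10) + 10^(63.5/10) + 10^(73.1/10) = 5.654e+07.
L_total = 10·log₁₀(5.654e+07) = 77.5 dB.

77.5 dB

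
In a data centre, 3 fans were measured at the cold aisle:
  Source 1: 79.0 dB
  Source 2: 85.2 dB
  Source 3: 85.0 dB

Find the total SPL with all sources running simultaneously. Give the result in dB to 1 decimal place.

88.6 dB

Converting to relative power and adding: 10^(79.0/10) + 10^(85.2/10) + 10^(85.0/10) = 7.268e+08.
Back to dB: 10·log₁₀ Σ = 88.6 dB.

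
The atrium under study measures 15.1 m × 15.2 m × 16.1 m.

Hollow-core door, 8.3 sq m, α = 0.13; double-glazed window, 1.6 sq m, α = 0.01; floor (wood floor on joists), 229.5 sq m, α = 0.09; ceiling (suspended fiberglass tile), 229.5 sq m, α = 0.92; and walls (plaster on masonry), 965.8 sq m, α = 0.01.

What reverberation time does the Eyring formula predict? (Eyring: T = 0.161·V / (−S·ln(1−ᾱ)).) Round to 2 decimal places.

S = Σ Sᵢ = 1434.7 sq m.
Absorption A = 8.3·0.13 + 1.6·0.01 + 229.5·0.09 + 229.5·0.92 + 965.8·0.01 = 242.548 sabins.
ᾱ = 242.548 / 1434.7 = 0.1691.
Eyring denominator: −S ln(1−ᾱ) = 265.772.
V = 15.1 × 15.2 × 16.1 = 3695.272 m³.
T = 0.161·V/[−S·ln(1−ᾱ)] = 0.161·3695.272/265.772 = 2.24 s.

2.24 s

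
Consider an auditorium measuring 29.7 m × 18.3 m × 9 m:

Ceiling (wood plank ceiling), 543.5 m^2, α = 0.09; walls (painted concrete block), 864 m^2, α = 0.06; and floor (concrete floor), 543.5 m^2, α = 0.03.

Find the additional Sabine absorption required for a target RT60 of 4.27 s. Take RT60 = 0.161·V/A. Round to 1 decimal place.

67.4 sabins

Equivalent absorption area: A₁ = 543.5×0.09 + 864×0.06 + 543.5×0.03 = 117.060 m^2.
V = 4891.59 m³. Required absorption A₂ = 0.161 × 4891.59 / 4.27 = 184.437 sabins.
Additional absorption ΔA = 184.437 − 117.060 = 67.4 sabins.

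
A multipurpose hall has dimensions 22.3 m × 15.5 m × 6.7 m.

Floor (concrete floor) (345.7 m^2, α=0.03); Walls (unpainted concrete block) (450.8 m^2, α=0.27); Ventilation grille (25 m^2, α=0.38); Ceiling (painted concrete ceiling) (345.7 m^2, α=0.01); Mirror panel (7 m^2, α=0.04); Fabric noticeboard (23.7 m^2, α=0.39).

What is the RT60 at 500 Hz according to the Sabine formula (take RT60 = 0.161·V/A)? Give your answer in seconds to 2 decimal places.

2.41 seconds

Total absorption A = 345.7·0.03 + 450.8·0.27 + 25·0.38 + 345.7·0.01 + 7·0.04 + 23.7·0.39
  = 10.371 + 121.716 + 9.500 + 3.457 + 0.280 + 9.243 = 154.567 m^2 sabins.
Room volume: 2315.855 m³.
RT60 = 0.161 · V / A = 0.161 × 2315.855 / 154.567 = 2.41 s.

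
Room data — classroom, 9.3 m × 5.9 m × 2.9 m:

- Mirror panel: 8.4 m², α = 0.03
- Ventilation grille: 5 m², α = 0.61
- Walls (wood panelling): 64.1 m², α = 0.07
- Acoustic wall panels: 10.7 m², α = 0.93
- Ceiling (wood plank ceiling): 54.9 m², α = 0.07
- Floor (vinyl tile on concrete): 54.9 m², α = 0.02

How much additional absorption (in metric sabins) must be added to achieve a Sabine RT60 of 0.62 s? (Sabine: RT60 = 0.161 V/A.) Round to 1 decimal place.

18.6 sabins

Total absorption A₁ = 8.4×0.03 + 5×0.61 + 64.1×0.07 + 10.7×0.93 + 54.9×0.07 + 54.9×0.02
  = 0.252 + 3.050 + 4.487 + 9.951 + 3.843 + 1.098 = 22.681 m² sabins.
V = 159.123 m³. Required absorption A₂ = 0.161 × 159.123 / 0.62 = 41.321 sabins.
Additional absorption ΔA = 41.321 − 22.681 = 18.6 sabins.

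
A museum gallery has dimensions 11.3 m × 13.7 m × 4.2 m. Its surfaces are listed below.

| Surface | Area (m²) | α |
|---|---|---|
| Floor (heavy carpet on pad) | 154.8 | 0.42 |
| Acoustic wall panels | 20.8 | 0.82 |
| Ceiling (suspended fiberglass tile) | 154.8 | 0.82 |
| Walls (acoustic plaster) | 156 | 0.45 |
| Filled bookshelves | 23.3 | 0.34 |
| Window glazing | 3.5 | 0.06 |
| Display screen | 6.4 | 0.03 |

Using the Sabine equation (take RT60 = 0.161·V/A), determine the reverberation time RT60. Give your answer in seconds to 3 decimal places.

A = Σ Sᵢαᵢ = 154.8×0.42 + 20.8×0.82 + 154.8×0.82 + 156×0.45 + 23.3×0.34 + 3.5×0.06 + 6.4×0.03 = 287.532 sabins.
V = 11.3·13.7·4.2 = 650.202 m³.
T = 0.161 V/A = 0.161·650.202/287.532 = 0.364 s.

0.364 s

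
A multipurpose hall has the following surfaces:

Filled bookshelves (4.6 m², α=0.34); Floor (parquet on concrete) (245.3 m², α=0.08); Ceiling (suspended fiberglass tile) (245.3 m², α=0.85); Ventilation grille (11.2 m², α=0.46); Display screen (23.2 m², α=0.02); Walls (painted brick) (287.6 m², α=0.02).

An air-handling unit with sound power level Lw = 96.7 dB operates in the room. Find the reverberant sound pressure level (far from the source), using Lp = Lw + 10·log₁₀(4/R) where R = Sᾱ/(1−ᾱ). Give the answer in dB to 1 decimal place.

77.4 dB

A = 241.061 sabins; S = 817.2 m².
ᾱ = 241.061/817.2 = 0.2950; R = Sᾱ/(1−ᾱ) = 241.061/(1−0.2950) = 341.930 m².
Lp = Lw + 10 log₁₀(4/R) = 96.7 -19.32 = 77.4 dB.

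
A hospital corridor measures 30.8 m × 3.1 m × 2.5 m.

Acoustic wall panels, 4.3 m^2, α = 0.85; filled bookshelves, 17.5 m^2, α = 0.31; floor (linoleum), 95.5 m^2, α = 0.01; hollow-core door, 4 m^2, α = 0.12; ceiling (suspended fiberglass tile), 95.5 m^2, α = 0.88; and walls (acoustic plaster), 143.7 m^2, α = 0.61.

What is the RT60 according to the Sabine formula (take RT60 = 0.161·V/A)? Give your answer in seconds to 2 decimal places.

Total absorption A = 4.3*0.85 + 17.5*0.31 + 95.5*0.01 + 4*0.12 + 95.5*0.88 + 143.7*0.61
  = 3.655 + 5.425 + 0.955 + 0.480 + 84.040 + 87.657 = 182.212 m^2 sabins.
Volume V = 30.8 × 3.1 × 2.5 = 238.7 m³.
RT60 = 0.161 · V / A = 0.161 × 238.7 / 182.212 = 0.21 s.

0.21 sec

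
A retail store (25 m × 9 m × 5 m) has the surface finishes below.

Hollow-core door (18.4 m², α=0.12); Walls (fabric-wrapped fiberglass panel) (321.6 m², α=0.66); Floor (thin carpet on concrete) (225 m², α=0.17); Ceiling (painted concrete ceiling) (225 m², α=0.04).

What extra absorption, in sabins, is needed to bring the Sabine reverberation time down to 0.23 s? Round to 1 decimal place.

A₁ = Σ Sᵢαᵢ = 18.4*0.12 + 321.6*0.66 + 225*0.17 + 225*0.04 = 261.714 sabins.
V = 1125 m³. Required absorption A₂ = 0.161 × 1125 / 0.23 = 787.500 sabins.
Shortfall: 787.500 − 261.714 = 525.8 sabins.

525.8 sabins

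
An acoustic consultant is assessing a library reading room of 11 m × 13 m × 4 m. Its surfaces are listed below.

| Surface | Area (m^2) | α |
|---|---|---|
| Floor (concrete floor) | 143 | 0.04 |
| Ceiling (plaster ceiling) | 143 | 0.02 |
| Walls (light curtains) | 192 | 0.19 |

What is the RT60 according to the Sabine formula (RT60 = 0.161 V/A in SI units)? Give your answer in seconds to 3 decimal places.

2.044 s

A = Σ Sᵢαᵢ = 143*0.04 + 143*0.02 + 192*0.19 = 45.060 sabins.
Volume V = 11 × 13 × 4 = 572 m³.
RT60 = 0.161 · V / A = 0.161 × 572 / 45.060 = 2.044 s.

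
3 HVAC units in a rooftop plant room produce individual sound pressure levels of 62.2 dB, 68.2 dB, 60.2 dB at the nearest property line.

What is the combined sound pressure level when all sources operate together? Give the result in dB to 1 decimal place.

Converting to relative power and adding: 10^(62.2/10) + 10^(68.2/10) + 10^(60.2/10) = 9.314e+06.
Back to dB: 10·log₁₀ Σ = 69.7 dB.

69.7 dB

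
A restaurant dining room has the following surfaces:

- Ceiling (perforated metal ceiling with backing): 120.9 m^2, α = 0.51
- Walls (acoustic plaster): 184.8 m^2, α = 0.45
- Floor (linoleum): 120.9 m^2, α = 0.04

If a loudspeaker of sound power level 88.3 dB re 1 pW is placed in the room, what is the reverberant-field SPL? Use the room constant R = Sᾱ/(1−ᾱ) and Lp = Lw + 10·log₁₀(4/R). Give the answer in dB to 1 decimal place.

A = 149.655 sabins; S = 426.6 m^2.
ᾱ = 0.3508, so room constant R = A/(1−ᾱ) = 230.522 m^2.
Lp = 88.3 + 10·log₁₀(4/230.522) = 88.3 + (-17.61) = 70.7 dB.

70.7 dB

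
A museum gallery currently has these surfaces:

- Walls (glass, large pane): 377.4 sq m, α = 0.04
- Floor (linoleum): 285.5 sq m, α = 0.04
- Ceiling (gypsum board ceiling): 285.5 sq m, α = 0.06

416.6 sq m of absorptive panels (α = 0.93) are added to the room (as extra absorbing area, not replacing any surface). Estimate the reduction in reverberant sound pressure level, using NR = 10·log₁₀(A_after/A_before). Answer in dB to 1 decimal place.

A_before = Σ Sᵢαᵢ = 377.4·0.04 + 285.5·0.04 + 285.5·0.06 = 43.646 sabins.
Added absorption = 416.6 × 0.93 = 387.438 sabins.
New total A_after = 431.084 sabins.
NR = 10·log₁₀(431.084/43.646) = 9.9 dB.

9.9 dB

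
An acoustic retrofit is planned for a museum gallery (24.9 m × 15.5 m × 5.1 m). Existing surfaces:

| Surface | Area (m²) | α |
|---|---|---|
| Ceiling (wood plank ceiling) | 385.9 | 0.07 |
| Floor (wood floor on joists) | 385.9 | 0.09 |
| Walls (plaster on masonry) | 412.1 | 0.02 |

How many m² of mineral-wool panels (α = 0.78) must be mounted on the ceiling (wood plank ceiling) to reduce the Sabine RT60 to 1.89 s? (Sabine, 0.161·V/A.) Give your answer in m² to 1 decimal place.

137.6

Summing Sᵢαᵢ: 27.013 + 34.731 + 8.242 → A₁ = 69.986 sabins.
V = 1968.345 m³. Target absorption A₂ = 0.161 × 1968.345 / 1.89 = 167.674 sabins.
Absorption to add: 167.674 − 69.986 = 97.688 sabins.
Each m² of panel replacing the ceiling (wood plank ceiling) adds (0.78 − 0.07) = 0.71 sabins.
Panel area = 97.688 / 0.71 = 137.6 m².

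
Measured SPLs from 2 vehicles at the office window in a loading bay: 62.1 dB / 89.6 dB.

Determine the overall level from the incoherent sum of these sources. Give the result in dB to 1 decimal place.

89.6 dB

Sum in the linear (power) domain: Σ 10^(Lᵢ/10) = 10^(62.1/10) + 10^(89.6/10) = 9.136e+08.
L_total = 10·log₁₀(9.136e+08) = 89.6 dB.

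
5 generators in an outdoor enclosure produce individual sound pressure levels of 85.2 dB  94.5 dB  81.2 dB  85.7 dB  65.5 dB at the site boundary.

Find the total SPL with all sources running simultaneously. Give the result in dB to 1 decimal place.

95.6 dB

Converting to relative power and adding: 10^(85.2/10) + 10^(94.5/10) + 10^(81.2/10) + 10^(85.7/10) + 10^(65.5/10) = 3.656e+09.
Combined level = 10 log₁₀(3.656e+09) = 95.6 dB.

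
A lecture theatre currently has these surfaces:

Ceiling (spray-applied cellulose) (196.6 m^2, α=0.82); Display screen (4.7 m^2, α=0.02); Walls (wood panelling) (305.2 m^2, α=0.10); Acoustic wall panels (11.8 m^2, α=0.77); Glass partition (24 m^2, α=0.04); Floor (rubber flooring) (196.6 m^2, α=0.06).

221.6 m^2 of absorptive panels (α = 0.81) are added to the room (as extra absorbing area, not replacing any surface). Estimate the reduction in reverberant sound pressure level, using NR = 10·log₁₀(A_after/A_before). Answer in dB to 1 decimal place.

A_before = Σ Sᵢαᵢ = 196.6*0.82 + 4.7*0.02 + 305.2*0.10 + 11.8*0.77 + 24*0.04 + 196.6*0.06 = 213.668 sabins.
Added absorption = 221.6 × 0.81 = 179.496 sabins.
A_after = 213.668 + 179.496 = 393.164 sabins.
NR = 10·log₁₀(393.164/213.668) = 2.6 dB.

2.6 dB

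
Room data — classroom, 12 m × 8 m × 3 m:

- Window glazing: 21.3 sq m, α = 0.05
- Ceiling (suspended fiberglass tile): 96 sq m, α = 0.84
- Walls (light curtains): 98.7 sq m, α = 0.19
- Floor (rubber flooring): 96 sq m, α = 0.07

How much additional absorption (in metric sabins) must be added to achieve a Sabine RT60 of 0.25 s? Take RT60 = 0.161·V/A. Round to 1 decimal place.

Total absorption A₁ = 21.3·0.05 + 96·0.84 + 98.7·0.19 + 96·0.07
  = 1.065 + 80.640 + 18.753 + 6.720 = 107.178 sq m sabins.
V = 288 m³. Required absorption A₂ = 0.161 × 288 / 0.25 = 185.472 sabins.
ΔA = A₂ − A₁ = 185.472 − 107.178 = 78.3 sabins.

78.3 sabins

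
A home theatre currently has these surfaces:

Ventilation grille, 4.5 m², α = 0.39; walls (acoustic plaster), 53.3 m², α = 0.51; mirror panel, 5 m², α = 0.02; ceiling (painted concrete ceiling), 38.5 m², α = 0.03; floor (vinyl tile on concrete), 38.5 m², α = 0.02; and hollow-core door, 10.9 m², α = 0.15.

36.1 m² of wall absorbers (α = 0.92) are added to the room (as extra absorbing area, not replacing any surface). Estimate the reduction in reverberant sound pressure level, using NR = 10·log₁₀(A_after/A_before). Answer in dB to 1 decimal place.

3.1 dB

Summing Sᵢαᵢ: 1.755 + 27.183 + 0.100 + 1.155 + 0.770 + 1.635 → A_before = 32.598 sabins.
Treatment contributes 36.1·0.92 = 33.212 sabins.
A_after = 32.598 + 33.212 = 65.810 sabins.
Reduction = 10 log₁₀(A_after/A_before) = 10 log₁₀(2.0188) = 3.1 dB.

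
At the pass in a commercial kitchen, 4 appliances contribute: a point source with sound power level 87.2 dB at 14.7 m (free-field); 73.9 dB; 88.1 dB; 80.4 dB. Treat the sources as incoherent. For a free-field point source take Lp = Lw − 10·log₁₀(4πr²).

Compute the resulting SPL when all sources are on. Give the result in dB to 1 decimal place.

Source at 14.7 m: Lp = 87.2 − 10·log₁₀(4π·14.7²) = 87.2 − 10·log₁₀(2715.467) = 52.9 dB.
Σ 10^(Lᵢ/10) = 7.8e+08.
Combined level = 10 log₁₀(7.8e+08) = 88.9 dB.

88.9 dB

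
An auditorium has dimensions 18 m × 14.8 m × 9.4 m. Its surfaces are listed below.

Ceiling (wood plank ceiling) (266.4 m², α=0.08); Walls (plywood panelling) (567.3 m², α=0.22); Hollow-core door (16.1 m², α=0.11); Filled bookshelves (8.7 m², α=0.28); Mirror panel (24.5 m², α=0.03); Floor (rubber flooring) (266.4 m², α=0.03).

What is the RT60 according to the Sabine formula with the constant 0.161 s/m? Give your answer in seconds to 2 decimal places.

Equivalent absorption area: A = 266.4·0.08 + 567.3·0.22 + 16.1·0.11 + 8.7·0.28 + 24.5·0.03 + 266.4·0.03 = 159.052 m².
V = 18·14.8·9.4 = 2504.16 m³.
RT60 = 0.161 · V / A = 0.161 × 2504.16 / 159.052 = 2.53 s.

2.53 s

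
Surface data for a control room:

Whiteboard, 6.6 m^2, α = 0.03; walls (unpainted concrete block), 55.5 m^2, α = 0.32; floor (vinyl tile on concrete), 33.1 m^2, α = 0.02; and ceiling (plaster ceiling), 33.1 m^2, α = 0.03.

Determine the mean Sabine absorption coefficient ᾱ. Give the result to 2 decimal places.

Total surface area S = 128.3 m^2.
Σ(Sᵢαᵢ) = 6.6*0.03 + 55.5*0.32 + 33.1*0.02 + 33.1*0.03 = 19.613.
ᾱ = 19.613 / 128.3 = 0.15.

0.15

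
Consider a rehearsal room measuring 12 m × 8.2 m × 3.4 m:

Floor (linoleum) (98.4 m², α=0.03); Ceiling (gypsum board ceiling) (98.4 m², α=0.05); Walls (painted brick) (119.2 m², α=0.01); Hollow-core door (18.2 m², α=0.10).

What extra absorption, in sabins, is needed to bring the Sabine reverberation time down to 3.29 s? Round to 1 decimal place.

5.5 sabins

Total absorption A₁ = 98.4*0.03 + 98.4*0.05 + 119.2*0.01 + 18.2*0.10
  = 2.952 + 4.920 + 1.192 + 1.820 = 10.884 m² sabins.
Target A₂ = 0.161·334.56/3.29 = 16.372 sabins (V = 334.56 m³).
Additional absorption ΔA = 16.372 − 10.884 = 5.5 sabins.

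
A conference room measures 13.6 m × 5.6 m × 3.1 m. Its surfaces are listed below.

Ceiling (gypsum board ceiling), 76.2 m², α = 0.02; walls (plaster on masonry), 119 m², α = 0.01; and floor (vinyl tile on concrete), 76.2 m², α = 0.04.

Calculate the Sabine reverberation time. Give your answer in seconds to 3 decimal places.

6.597 s

Equivalent absorption area: A = 76.2·0.02 + 119·0.01 + 76.2·0.04 = 5.762 m².
V = 13.6·5.6·3.1 = 236.096 m³.
Sabine: RT60 = 0.161 × 236.096 / 5.762 = 6.597 s.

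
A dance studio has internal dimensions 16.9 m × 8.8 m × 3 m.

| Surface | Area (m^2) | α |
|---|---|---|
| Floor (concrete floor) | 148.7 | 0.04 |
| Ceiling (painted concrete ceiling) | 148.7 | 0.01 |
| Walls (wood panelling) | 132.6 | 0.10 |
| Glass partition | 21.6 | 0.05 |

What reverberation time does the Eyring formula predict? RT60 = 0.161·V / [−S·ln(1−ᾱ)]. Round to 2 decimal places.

Total surface area S = 148.7 + 148.7 + 132.6 + 21.6 = 451.6 m^2.
Absorption A = 148.7×0.04 + 148.7×0.01 + 132.6×0.10 + 21.6×0.05 = 21.775 sabins.
ᾱ = 21.775 / 451.6 = 0.0482.
−S·ln(1−ᾱ) = −451.6 × ln(1 − 0.0482) = 22.309.
V = 16.9 × 8.8 × 3 = 446.16 m³.
T = 0.161·V/[−S·ln(1−ᾱ)] = 0.161·446.16/22.309 = 3.22 s.

3.22 s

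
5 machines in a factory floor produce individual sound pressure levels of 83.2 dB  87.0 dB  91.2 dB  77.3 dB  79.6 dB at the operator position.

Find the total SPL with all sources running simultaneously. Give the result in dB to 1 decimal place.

93.4 dB

Sum in the linear (power) domain: Σ 10^(Lᵢ/10) = 10^(83.2/10) + 10^(87.0/10) + 10^(91.2/10) + 10^(77.3/10) + 10^(79.6/10) = 2.173e+09.
Back to dB: 10·log₁₀ Σ = 93.4 dB.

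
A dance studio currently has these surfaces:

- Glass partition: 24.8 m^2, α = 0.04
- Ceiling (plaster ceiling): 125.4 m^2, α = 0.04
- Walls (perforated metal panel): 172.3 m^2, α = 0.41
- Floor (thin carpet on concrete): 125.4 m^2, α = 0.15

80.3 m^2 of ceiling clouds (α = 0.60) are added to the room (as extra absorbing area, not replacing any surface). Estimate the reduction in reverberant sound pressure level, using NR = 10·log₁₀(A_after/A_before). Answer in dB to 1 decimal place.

1.8 dB

A_before = Σ Sᵢαᵢ = 24.8*0.04 + 125.4*0.04 + 172.3*0.41 + 125.4*0.15 = 95.461 sabins.
Treatment contributes 80.3·0.60 = 48.180 sabins.
New total A_after = 143.641 sabins.
NR = 10·log₁₀(143.641/95.461) = 1.8 dB.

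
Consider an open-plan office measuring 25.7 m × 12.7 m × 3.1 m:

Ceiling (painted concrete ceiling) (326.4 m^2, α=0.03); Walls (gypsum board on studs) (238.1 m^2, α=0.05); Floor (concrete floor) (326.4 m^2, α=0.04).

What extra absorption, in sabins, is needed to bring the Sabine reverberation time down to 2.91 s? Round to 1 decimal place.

21.2 sabins

Equivalent absorption area: A₁ = 326.4·0.03 + 238.1·0.05 + 326.4·0.04 = 34.753 m^2.
For T = 2.91 s, need A₂ = 0.161·V/T = 0.161·1011.809/2.91 = 55.980 sabins.
ΔA = A₂ − A₁ = 55.980 − 34.753 = 21.2 sabins.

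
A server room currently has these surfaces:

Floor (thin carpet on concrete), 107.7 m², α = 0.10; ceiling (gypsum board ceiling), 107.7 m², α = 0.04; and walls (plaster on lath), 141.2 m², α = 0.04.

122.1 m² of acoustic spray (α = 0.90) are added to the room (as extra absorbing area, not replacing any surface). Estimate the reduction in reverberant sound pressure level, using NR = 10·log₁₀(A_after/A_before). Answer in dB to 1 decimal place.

Equivalent absorption area: A_before = 107.7*0.10 + 107.7*0.04 + 141.2*0.04 = 20.726 m².
Treatment contributes 122.1·0.90 = 109.890 sabins.
A_after = 20.726 + 109.890 = 130.616 sabins.
Reduction = 10 log₁₀(A_after/A_before) = 10 log₁₀(6.3020) = 8.0 dB.

8.0 dB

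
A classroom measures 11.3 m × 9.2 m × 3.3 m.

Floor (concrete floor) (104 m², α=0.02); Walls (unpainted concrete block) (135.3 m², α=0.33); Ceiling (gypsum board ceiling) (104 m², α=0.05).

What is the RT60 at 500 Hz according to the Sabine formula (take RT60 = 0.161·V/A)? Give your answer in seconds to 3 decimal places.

1.064 s

Total absorption A = 104·0.02 + 135.3·0.33 + 104·0.05
  = 2.080 + 44.649 + 5.200 = 51.929 m² sabins.
V = 11.3·9.2·3.3 = 343.068 m³.
T = 0.161 V/A = 0.161·343.068/51.929 = 1.064 s.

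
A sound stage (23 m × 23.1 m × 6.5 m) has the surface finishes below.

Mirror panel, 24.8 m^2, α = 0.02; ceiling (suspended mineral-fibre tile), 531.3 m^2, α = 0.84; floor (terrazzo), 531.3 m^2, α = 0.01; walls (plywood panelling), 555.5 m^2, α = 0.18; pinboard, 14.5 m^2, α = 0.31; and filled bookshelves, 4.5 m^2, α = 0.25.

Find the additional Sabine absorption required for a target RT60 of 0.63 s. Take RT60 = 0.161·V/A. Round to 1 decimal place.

324.8 sabins

Equivalent absorption area: A₁ = 24.8*0.02 + 531.3*0.84 + 531.3*0.01 + 555.5*0.18 + 14.5*0.31 + 4.5*0.25 = 557.711 m^2.
V = 3453.45 m³. Required absorption A₂ = 0.161 × 3453.45 / 0.63 = 882.548 sabins.
Additional absorption ΔA = 882.548 − 557.711 = 324.8 sabins.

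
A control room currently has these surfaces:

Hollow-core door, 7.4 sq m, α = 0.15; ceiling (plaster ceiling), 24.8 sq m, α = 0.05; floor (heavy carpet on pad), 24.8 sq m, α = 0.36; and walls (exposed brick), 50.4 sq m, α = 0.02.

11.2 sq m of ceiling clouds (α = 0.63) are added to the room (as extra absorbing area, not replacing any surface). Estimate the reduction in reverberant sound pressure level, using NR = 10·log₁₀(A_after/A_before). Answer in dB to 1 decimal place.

Total absorption A_before = 7.4×0.15 + 24.8×0.05 + 24.8×0.36 + 50.4×0.02
  = 1.110 + 1.240 + 8.928 + 1.008 = 12.286 sq m sabins.
Treatment contributes 11.2·0.63 = 7.056 sabins.
A_after = 12.286 + 7.056 = 19.342 sabins.
Reduction = 10 log₁₀(A_after/A_before) = 10 log₁₀(1.5743) = 2.0 dB.

2.0 dB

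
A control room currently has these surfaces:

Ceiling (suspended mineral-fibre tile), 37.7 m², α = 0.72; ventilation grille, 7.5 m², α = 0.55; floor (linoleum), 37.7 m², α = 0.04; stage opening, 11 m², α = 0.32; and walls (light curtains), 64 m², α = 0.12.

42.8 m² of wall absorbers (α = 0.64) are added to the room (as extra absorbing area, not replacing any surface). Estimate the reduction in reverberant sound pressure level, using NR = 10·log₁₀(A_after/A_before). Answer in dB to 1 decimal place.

2.1 dB

Total absorption A_before = 37.7*0.72 + 7.5*0.55 + 37.7*0.04 + 11*0.32 + 64*0.12
  = 27.144 + 4.125 + 1.508 + 3.520 + 7.680 = 43.977 m² sabins.
Added absorption = 42.8 × 0.64 = 27.392 sabins.
New total A_after = 71.369 sabins.
NR = 10·log₁₀(71.369/43.977) = 2.1 dB.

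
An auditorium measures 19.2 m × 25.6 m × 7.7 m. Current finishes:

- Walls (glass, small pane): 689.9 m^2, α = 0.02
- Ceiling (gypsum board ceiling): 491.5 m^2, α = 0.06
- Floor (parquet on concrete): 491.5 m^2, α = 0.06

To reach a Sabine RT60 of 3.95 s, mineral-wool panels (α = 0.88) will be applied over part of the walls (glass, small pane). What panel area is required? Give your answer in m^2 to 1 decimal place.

94.7

Equivalent absorption area: A₁ = 689.9×0.02 + 491.5×0.06 + 491.5×0.06 = 72.778 m^2.
V = 3784.704 m³. Target absorption A₂ = 0.161 × 3784.704 / 3.95 = 154.263 sabins.
ΔA needed = 154.263 − 72.778 = 81.485 sabins.
Each m^2 of panel replacing the walls (glass, small pane) adds (0.88 − 0.02) = 0.86 sabins.
Area = ΔA/Δα = 81.485/0.86 = 94.7 m^2.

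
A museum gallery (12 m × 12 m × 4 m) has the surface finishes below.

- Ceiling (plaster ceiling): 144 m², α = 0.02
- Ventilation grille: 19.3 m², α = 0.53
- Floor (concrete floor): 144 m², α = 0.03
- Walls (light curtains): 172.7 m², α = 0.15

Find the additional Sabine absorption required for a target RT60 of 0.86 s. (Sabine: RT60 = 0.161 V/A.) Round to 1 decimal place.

Summing Sᵢαᵢ: 2.880 + 10.229 + 4.320 + 25.905 → A₁ = 43.334 sabins.
For T = 0.86 s, need A₂ = 0.161·V/T = 0.161·576/0.86 = 107.833 sabins.
Additional absorption ΔA = 107.833 − 43.334 = 64.5 sabins.

64.5 sabins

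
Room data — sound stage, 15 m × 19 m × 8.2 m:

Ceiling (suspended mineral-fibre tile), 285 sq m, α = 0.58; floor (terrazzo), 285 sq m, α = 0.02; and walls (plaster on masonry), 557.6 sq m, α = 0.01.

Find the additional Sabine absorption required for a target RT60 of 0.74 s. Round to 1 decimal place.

A₁ = Σ Sᵢαᵢ = 285*0.58 + 285*0.02 + 557.6*0.01 = 176.576 sabins.
For T = 0.74 s, need A₂ = 0.161·V/T = 0.161·2337/0.74 = 508.455 sabins.
Additional absorption ΔA = 508.455 − 176.576 = 331.9 sabins.

331.9 sabins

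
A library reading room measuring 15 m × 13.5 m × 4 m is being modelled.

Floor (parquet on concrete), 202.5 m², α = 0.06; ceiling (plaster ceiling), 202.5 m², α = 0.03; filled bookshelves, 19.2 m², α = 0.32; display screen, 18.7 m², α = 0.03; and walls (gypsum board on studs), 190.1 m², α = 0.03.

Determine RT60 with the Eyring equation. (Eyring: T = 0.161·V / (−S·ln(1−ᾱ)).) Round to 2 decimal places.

4.15 s

S = Σ Sᵢ = 633.0 m².
Σ(Sᵢαᵢ) = 202.5·0.06 + 202.5·0.03 + 19.2·0.32 + 18.7·0.03 + 190.1·0.03 = 30.633.
Mean coefficient ᾱ = A/S = 0.0484.
−S·ln(1−ᾱ) = −633.0 × ln(1 − 0.0484) = 31.403.
V = 15 × 13.5 × 4 = 810 m³.
RT60 = 0.161 × 810 / 31.403 = 4.15 s.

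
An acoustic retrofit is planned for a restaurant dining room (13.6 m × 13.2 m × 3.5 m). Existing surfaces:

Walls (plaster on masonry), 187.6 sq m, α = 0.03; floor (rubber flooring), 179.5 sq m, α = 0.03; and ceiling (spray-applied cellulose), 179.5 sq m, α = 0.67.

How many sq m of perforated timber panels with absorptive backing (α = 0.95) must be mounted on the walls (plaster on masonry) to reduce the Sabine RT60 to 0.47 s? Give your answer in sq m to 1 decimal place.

Equivalent absorption area: A₁ = 187.6·0.03 + 179.5·0.03 + 179.5·0.67 = 131.278 sq m.
V = 628.32 m³. Target absorption A₂ = 0.161 × 628.32 / 0.47 = 215.233 sabins.
Absorption to add: 215.233 − 131.278 = 83.955 sabins.
Each sq m of panel replacing the walls (plaster on masonry) adds (0.95 − 0.03) = 0.92 sabins.
Area = ΔA/Δα = 83.955/0.92 = 91.3 sq m.

91.3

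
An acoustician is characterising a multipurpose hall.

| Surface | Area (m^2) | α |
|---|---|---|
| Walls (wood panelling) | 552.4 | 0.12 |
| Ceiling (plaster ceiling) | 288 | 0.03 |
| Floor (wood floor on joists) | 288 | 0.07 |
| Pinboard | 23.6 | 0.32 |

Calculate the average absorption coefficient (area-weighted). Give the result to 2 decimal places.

0.09

S = Σ Sᵢ = 552.4 + 288 + 288 + 23.6 = 1152.0 m^2.
Weighted sum Σ Sα = 102.640.
ᾱ = A/S = 0.09.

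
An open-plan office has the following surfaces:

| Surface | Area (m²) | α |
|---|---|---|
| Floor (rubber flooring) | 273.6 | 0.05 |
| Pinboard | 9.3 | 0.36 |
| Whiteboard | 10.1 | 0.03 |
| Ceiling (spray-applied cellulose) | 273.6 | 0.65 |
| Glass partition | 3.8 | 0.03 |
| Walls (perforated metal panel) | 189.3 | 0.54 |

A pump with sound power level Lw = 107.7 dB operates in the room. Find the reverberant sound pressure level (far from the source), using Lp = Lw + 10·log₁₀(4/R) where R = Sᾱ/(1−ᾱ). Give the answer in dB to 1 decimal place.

86.8 dB

Σ(Sᵢαᵢ) = 273.6·0.05 + 9.3·0.36 + 10.1·0.03 + 273.6·0.65 + 3.8·0.03 + 189.3·0.54 = 297.507; total area S = 759.7 m².
ᾱ = 0.3916, so room constant R = A/(1−ᾱ) = 488.999 m².
Lp = 107.7 + 10·log₁₀(4/488.999) = 107.7 + (-20.87) = 86.8 dB.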